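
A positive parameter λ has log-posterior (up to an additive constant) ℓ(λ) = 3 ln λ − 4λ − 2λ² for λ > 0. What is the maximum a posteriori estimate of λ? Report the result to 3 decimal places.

ℓ'(λ) = 3/λ − 4 − 4λ. Setting this to zero and multiplying by λ: 4λ² + 4λ − 3 = 0.
λ = (−4 + √(4² + 4·4·3)) / (2·4) = (−4 + √64) / 8 = (−4 + 8)/8 = 1/2.
ℓ''(λ) = −3/λ² − 4 < 0, confirming a maximum.

λ̂_MAP = 0.500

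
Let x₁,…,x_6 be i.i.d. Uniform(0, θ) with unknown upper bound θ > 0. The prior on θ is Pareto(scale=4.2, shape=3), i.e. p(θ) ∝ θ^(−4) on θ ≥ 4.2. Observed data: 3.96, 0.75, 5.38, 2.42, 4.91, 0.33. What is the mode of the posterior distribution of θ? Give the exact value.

The Uniform(0, θ) likelihood is θ^(−n) for θ ≥ max(xᵢ), zero otherwise. Here max(xᵢ) = 5.38.
Posterior ∝ θ^(−4) · θ^(−6) = θ^(−10) on θ ≥ max(4.2, 5.38) = 5.38.
This density is strictly decreasing in θ, so the posterior mode lies at the lower boundary of the support.

θ̂_MAP = 5.38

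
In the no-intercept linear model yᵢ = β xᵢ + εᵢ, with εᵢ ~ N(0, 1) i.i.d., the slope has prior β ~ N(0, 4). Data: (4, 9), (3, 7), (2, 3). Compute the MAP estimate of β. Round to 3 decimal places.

β̂_MAP = 2.154

log p(β | y) = −Σ(yᵢ − βxᵢ)²/(2·1) − β²/(2·4) + const.
Setting the derivative to zero: Σxᵢ(yᵢ − βxᵢ)/1 − β/4 = 0, so β = Σxᵢyᵢ / (Σxᵢ² + σ²/τ²).
Σxᵢyᵢ = 4·9 + 3·7 + 2·3 = 63; Σxᵢ² = 29; σ²/τ² = 0.25.
β̂_MAP = 63 / (29 + 0.25) = 63/29.25 ≈ 2.154.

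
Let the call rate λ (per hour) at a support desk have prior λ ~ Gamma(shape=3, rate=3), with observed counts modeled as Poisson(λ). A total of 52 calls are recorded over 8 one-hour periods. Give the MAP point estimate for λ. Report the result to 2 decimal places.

λ̂_MAP = 4.91

Σxᵢ = 52, n = 8.
Posterior ∝ λ^2e^(−3λ) · λ^52e^(−8λ) = λ^54e^(−11λ), i.e. Gamma(shape=55, rate=11).
The mode of a Gamma(a, b) with a ≥ 1 (shape–rate) is (a−1)/b = 54/11 ≈ 4.91.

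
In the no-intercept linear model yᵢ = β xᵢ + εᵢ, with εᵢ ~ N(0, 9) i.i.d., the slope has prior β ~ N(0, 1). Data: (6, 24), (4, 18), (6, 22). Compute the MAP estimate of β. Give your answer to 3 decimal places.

log p(β | y) = −Σ(yᵢ − βxᵢ)²/(2·9) − β²/(2·1) + const.
Setting the derivative to zero: Σxᵢ(yᵢ − βxᵢ)/9 − β/1 = 0, so β = Σxᵢyᵢ / (Σxᵢ² + σ²/τ²).
Σxᵢyᵢ = 6·24 + 4·18 + 6·22 = 348; Σxᵢ² = 88; σ²/τ² = 9.
β̂_MAP = 348 / (88 + 9) = 348/97 ≈ 3.588.

β̂_MAP = 3.588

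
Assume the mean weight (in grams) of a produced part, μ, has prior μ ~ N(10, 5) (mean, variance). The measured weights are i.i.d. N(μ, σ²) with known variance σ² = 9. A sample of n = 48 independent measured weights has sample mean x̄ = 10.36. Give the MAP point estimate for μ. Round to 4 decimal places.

n = 48, x̄ = 10.36.
For a Normal prior and Normal likelihood with known variance, the posterior is Normal; its mode equals its mean, the precision-weighted average.
Prior precision 1/σ₀² = 1/5 = 0.2; data precision n/σ² = 48/9 = 16/3.
μ̂ = (0.2·10 + (16/3)·10.36) / (0.2 + 16/3) = (4294/75)/(83/15) = 4294/415 ≈ 10.3470.

μ̂_MAP = 10.3470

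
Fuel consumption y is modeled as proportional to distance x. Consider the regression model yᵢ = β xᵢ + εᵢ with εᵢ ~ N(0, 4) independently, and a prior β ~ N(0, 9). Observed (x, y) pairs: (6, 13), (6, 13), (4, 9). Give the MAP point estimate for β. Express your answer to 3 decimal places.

log p(β | y) = −Σ(yᵢ − βxᵢ)²/(2·4) − β²/(2·9) + const.
Setting the derivative to zero: Σxᵢ(yᵢ − βxᵢ)/4 − β/9 = 0, so β = Σxᵢyᵢ / (Σxᵢ² + σ²/τ²).
Σxᵢyᵢ = 6·13 + 6·13 + 4·9 = 192; Σxᵢ² = 88; σ²/τ² = 4/9.
β̂_MAP = 192 / (88 + 4/9) = 192/(796/9) = 432/199 ≈ 2.171.

β̂_MAP = 2.171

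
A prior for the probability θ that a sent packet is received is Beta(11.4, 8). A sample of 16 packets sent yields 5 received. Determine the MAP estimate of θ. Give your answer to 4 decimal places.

Prior: Beta(11.4, 8).
Data: 5 successes in 16 trials. The binomial likelihood contributes θ^5(1−θ)^11, so the posterior is Beta(11.4+5, 8+11) = Beta(16.4, 19).
For Beta(a, b) with a, b > 1 the mode is (a−1)/(a+b−2) = 15.4/33.4 ≈ 0.4611.

θ̂_MAP = 0.4611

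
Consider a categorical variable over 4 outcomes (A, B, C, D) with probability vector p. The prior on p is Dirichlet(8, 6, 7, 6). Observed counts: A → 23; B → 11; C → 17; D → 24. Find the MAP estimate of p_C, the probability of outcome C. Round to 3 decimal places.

The posterior is Dirichlet(αᵢ + nᵢ) = Dirichlet(31, 17, 24, 30).
For a Dirichlet(a₁,…,a_K) with all aᵢ > 1, the mode has j-th component (aⱼ − 1)/(Σaᵢ − K).
Here Σaᵢ = 102 and K = 4, so p_C = (24 − 1)/(102 − 4) = 23/98 ≈ 0.235.

MAP estimate of p_C = 0.235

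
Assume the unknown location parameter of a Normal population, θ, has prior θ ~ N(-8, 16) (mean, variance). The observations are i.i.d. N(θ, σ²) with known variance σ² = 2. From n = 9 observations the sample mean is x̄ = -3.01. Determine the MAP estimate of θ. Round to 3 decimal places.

θ̂_MAP = -3.078

n = 9, x̄ = -3.01.
For a Normal prior and Normal likelihood with known variance, the posterior is Normal; its mode equals its mean, the precision-weighted average.
Prior precision 1/σ₀² = 1/16 = 0.0625; data precision n/σ² = 9/2 = 4.5.
θ̂ = (0.0625·(-8) + 4.5·(-3.01)) / (0.0625 + 4.5) = (-14.045)/4.5625 = -5618/1825 ≈ -3.078.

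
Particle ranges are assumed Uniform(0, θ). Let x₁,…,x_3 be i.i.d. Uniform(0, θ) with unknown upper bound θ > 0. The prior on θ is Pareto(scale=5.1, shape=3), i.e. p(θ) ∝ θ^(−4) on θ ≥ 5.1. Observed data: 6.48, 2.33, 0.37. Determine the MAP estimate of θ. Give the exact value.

The Uniform(0, θ) likelihood is θ^(−n) for θ ≥ max(xᵢ), zero otherwise. Here max(xᵢ) = 6.48.
Posterior ∝ θ^(−4) · θ^(−3) = θ^(−7) on θ ≥ max(5.1, 6.48) = 6.48.
This density is strictly decreasing in θ, so the posterior mode lies at the lower boundary of the support.

θ̂_MAP = 6.48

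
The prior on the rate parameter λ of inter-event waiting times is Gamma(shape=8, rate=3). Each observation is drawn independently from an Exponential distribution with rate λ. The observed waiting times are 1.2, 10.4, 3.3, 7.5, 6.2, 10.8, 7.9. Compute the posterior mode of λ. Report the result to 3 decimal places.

λ̂_MAP = 0.278

The Exponential(rate=λ) likelihood is ∝ λ^n e^(−λΣtᵢ). Here n = 7 and Σtᵢ = 1.2 + 10.4 + 3.3 + 7.5 + 6.2 + 10.8 + 7.9 = 47.3.
Posterior ∝ λ^7e^(−3λ) · λ^7e^(−47.3λ) = λ^14e^(−50.3λ), i.e. Gamma(15, 50.3).
Mode = (a−1)/b = 14/50.3 ≈ 0.278.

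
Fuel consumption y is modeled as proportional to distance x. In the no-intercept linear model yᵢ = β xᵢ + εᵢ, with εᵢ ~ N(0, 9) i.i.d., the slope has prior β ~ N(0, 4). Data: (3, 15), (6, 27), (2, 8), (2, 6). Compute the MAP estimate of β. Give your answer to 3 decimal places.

β̂_MAP = 4.253

log p(β | y) = −Σ(yᵢ − βxᵢ)²/(2·9) − β²/(2·4) + const.
Setting the derivative to zero: Σxᵢ(yᵢ − βxᵢ)/9 − β/4 = 0, so β = Σxᵢyᵢ / (Σxᵢ² + σ²/τ²).
Σxᵢyᵢ = 3·15 + 6·27 + 2·8 + 2·6 = 235; Σxᵢ² = 53; σ²/τ² = 2.25.
β̂_MAP = 235 / (53 + 2.25) = 235/55.25 ≈ 4.253.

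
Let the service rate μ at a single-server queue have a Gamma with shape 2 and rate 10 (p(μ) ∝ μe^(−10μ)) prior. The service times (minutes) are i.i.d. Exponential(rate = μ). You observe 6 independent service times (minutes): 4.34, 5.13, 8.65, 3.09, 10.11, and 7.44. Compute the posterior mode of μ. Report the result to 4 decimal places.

μ̂_MAP = 0.1436

The Exponential(rate=μ) likelihood is ∝ μ^n e^(−μΣtᵢ). Here n = 6 and Σtᵢ = 4.34 + 5.13 + 8.65 + 3.09 + 10.11 + 7.44 = 38.76.
Posterior ∝ μe^(−10μ) · μ^6e^(−38.76μ) = μ^7e^(−48.76μ), i.e. Gamma(8, 48.76).
Mode = (a−1)/b = 7/48.76 ≈ 0.1436.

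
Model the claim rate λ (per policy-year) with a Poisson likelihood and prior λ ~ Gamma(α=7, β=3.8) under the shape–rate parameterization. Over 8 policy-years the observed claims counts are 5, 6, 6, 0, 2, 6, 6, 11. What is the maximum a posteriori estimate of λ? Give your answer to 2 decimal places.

λ̂_MAP = 4.07

Σxᵢ = 5+6+6+0+2+6+6+11 = 42, with n = 8.
Posterior ∝ λ^6e^(−3.8λ) · λ^42e^(−8λ) = λ^48e^(−11.8λ), i.e. Gamma(shape=49, rate=11.8).
The mode of a Gamma(a, b) with a ≥ 1 (shape–rate) is (a−1)/b = 48/11.8 ≈ 4.07.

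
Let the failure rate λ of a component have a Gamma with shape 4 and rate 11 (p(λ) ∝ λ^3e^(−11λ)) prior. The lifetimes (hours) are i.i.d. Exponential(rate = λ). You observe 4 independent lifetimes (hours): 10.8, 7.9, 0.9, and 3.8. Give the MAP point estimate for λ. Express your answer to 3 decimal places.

The Exponential(rate=λ) likelihood is ∝ λ^n e^(−λΣtᵢ). Here n = 4 and Σtᵢ = 10.8 + 7.9 + 0.9 + 3.8 = 23.4.
Posterior ∝ λ^3e^(−11λ) · λ^4e^(−23.4λ) = λ^7e^(−34.4λ), i.e. Gamma(8, 34.4).
Mode = (a−1)/b = 7/34.4 ≈ 0.203.

λ̂_MAP = 0.203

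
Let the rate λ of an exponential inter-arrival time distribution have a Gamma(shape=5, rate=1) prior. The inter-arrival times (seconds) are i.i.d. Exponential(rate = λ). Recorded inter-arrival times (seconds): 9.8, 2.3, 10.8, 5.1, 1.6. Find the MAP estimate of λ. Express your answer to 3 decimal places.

The Exponential(rate=λ) likelihood is ∝ λ^n e^(−λΣtᵢ). Here n = 5 and Σtᵢ = 9.8 + 2.3 + 10.8 + 5.1 + 1.6 = 29.6.
Posterior ∝ λ^4e^(−1λ) · λ^5e^(−29.6λ) = λ^9e^(−30.6λ), i.e. Gamma(10, 30.6).
Mode = (a−1)/b = 9/30.6 ≈ 0.294.

λ̂_MAP = 0.294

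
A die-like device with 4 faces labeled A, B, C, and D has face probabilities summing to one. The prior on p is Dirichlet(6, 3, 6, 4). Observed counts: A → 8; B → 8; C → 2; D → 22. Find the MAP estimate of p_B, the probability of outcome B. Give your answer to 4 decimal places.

The posterior is Dirichlet(αᵢ + nᵢ) = Dirichlet(14, 11, 8, 26).
For a Dirichlet(a₁,…,a_K) with all aᵢ > 1, the mode has j-th component (aⱼ − 1)/(Σaᵢ − K).
Here Σaᵢ = 59 and K = 4, so p_B = (11 − 1)/(59 − 4) = 10/55 ≈ 0.1818.

MAP estimate of p_B = 0.1818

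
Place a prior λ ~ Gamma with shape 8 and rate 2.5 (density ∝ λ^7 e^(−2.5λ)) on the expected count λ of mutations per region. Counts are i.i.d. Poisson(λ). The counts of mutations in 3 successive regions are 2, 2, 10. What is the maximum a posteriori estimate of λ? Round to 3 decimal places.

Σxᵢ = 2+2+10 = 14, with n = 3.
Posterior ∝ λ^7e^(−2.5λ) · λ^14e^(−3λ) = λ^21e^(−5.5λ), i.e. Gamma(shape=22, rate=5.5).
The mode of a Gamma(a, b) with a ≥ 1 (shape–rate) is (a−1)/b = 21/5.5 ≈ 3.818.

λ̂_MAP = 3.818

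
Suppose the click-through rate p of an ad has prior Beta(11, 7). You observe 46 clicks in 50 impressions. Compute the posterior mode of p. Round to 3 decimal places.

Prior: Beta(11, 7).
Data: 46 successes in 50 trials. The binomial likelihood contributes p^46(1−p)^4, so the posterior is Beta(11+46, 7+4) = Beta(57, 11).
For Beta(a, b) with a, b > 1 the mode is (a−1)/(a+b−2) = 56/66 ≈ 0.848.

p̂_MAP = 0.848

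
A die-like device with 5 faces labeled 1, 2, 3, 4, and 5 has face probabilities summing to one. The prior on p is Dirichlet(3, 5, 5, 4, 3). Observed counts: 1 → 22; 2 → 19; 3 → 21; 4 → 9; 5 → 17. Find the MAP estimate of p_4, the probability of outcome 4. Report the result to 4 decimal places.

MAP estimate: 0.1165

The posterior is Dirichlet(αᵢ + nᵢ) = Dirichlet(25, 24, 26, 13, 20).
For a Dirichlet(a₁,…,a_K) with all aᵢ > 1, the mode has j-th component (aⱼ − 1)/(Σaᵢ − K).
Here Σaᵢ = 108 and K = 5, so p_4 = (13 − 1)/(108 − 5) = 12/103 ≈ 0.1165.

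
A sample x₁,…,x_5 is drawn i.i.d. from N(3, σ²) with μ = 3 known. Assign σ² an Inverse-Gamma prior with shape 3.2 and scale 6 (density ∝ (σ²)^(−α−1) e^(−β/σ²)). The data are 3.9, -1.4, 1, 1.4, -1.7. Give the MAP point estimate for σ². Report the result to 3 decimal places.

σ̂²_MAP = 4.539

Sum of squared deviations about the known mean: SS = (3.9−3)² + (-1.4−3)² + (1−3)² + (1.4−3)² + (-1.7−3)² = 48.82.
The Normal likelihood contributes (σ²)^(−n/2) exp(−SS/(2σ²)), so the posterior is Inverse-Gamma(α + n/2, β + SS/2) = Inverse-Gamma(5.7, 30.41).
The mode of Inverse-Gamma(a, b) is b/(a+1) = 30.41/6.7 ≈ 4.539.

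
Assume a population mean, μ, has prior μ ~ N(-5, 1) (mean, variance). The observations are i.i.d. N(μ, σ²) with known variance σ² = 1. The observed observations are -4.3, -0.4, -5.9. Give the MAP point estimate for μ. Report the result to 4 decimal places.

μ̂_MAP = -3.9000

n = 3; x̄ = ((-4.3) + (-0.4) + (-5.9))/3 = -10.6/3 = -53/15 ≈ -3.5333.
For a Normal prior and Normal likelihood with known variance, the posterior is Normal; its mode equals its mean, the precision-weighted average.
Prior precision 1/σ₀² = 1/1 = 1; data precision n/σ² = 3/1 = 3.
μ̂ = (1·(-5) + 3·(-53/15)) / (1 + 3) = (-15.6)/4 = -3.9000.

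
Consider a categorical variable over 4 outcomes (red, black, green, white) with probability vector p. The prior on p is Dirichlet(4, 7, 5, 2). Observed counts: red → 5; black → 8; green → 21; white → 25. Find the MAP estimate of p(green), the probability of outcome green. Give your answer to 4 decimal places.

MAP estimate of p(green) = 0.3425

The posterior is Dirichlet(αᵢ + nᵢ) = Dirichlet(9, 15, 26, 27).
For a Dirichlet(a₁,…,a_K) with all aᵢ > 1, the mode has j-th component (aⱼ − 1)/(Σaᵢ − K).
Here Σaᵢ = 77 and K = 4, so p(green) = (26 − 1)/(77 − 4) = 25/73 ≈ 0.3425.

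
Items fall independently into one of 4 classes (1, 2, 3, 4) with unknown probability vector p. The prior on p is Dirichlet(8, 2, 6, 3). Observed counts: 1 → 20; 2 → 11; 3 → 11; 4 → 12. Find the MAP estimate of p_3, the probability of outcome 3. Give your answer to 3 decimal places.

MAP estimate: 0.232

The posterior is Dirichlet(αᵢ + nᵢ) = Dirichlet(28, 13, 17, 15).
For a Dirichlet(a₁,…,a_K) with all aᵢ > 1, the mode has j-th component (aⱼ − 1)/(Σaᵢ − K).
Here Σaᵢ = 73 and K = 4, so p_3 = (17 − 1)/(73 − 4) = 16/69 ≈ 0.232.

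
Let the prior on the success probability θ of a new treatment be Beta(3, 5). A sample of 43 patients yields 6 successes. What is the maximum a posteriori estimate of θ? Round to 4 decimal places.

Prior: Beta(3, 5).
Data: 6 successes in 43 trials. The binomial likelihood contributes θ^6(1−θ)^37, so the posterior is Beta(3+6, 5+37) = Beta(9, 42).
For Beta(a, b) with a, b > 1 the mode is (a−1)/(a+b−2) = 8/49 ≈ 0.1633.

θ̂_MAP = 0.1633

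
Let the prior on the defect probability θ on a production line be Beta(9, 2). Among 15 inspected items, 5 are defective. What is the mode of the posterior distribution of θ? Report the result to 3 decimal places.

Prior: Beta(9, 2).
Data: 5 successes in 15 trials. The binomial likelihood contributes θ^5(1−θ)^10, so the posterior is Beta(9+5, 2+10) = Beta(14, 12).
For Beta(a, b) with a, b > 1 the mode is (a−1)/(a+b−2) = 13/24 ≈ 0.542.

θ̂_MAP = 0.542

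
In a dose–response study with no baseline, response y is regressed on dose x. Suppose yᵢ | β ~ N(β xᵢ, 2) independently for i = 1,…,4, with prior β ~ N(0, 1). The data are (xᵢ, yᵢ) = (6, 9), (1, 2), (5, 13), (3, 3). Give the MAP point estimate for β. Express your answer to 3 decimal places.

β̂_MAP = 1.781

log p(β | y) = −Σ(yᵢ − βxᵢ)²/(2·2) − β²/(2·1) + const.
Setting the derivative to zero: Σxᵢ(yᵢ − βxᵢ)/2 − β/1 = 0, so β = Σxᵢyᵢ / (Σxᵢ² + σ²/τ²).
Σxᵢyᵢ = 6·9 + 1·2 + 5·13 + 3·3 = 130; Σxᵢ² = 71; σ²/τ² = 2.
β̂_MAP = 130 / (71 + 2) = 130/73 ≈ 1.781.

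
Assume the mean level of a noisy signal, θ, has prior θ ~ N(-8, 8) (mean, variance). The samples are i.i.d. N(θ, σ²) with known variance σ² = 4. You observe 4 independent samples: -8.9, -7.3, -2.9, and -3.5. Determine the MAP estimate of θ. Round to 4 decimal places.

θ̂_MAP = -5.9111

n = 4; x̄ = ((-8.9) + (-7.3) + (-2.9) + (-3.5))/4 = -22.6/4 = -5.65.
For a Normal prior and Normal likelihood with known variance, the posterior is Normal; its mode equals its mean, the precision-weighted average.
Prior precision 1/σ₀² = 1/8 = 0.125; data precision n/σ² = 4/4 = 1.
θ̂ = (0.125·(-8) + 1·(-5.65)) / (0.125 + 1) = (-6.65)/1.125 = -266/45 ≈ -5.9111.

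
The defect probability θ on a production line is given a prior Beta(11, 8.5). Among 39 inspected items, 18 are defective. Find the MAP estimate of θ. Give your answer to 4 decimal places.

θ̂_MAP = 0.4956

Prior: Beta(11, 8.5).
Data: 18 successes in 39 trials. The binomial likelihood contributes θ^18(1−θ)^21, so the posterior is Beta(11+18, 8.5+21) = Beta(29, 29.5).
For Beta(a, b) with a, b > 1 the mode is (a−1)/(a+b−2) = 28/56.5 ≈ 0.4956.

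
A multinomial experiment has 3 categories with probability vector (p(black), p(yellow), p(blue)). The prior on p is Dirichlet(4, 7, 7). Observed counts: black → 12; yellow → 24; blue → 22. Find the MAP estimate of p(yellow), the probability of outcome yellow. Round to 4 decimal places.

MAP estimate of p(yellow) = 0.4110

The posterior is Dirichlet(αᵢ + nᵢ) = Dirichlet(16, 31, 29).
For a Dirichlet(a₁,…,a_K) with all aᵢ > 1, the mode has j-th component (aⱼ − 1)/(Σaᵢ − K).
Here Σaᵢ = 76 and K = 3, so p(yellow) = (31 − 1)/(76 − 3) = 30/73 ≈ 0.4110.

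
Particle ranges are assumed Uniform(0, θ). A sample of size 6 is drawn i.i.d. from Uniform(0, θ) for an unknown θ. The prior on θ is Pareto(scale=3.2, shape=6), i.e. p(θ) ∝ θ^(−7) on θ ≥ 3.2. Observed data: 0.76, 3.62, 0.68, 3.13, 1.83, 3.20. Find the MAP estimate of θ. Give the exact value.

The Uniform(0, θ) likelihood is θ^(−n) for θ ≥ max(xᵢ), zero otherwise. Here max(xᵢ) = 3.62.
Posterior ∝ θ^(−7) · θ^(−6) = θ^(−13) on θ ≥ max(3.2, 3.62) = 3.62.
This density is strictly decreasing in θ, so the posterior mode lies at the lower boundary of the support.

θ̂_MAP = 3.62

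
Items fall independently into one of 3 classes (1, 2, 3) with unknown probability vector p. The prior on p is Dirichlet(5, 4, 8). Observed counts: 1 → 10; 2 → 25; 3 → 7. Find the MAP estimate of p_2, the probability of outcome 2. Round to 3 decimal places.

MAP estimate: 0.500

The posterior is Dirichlet(αᵢ + nᵢ) = Dirichlet(15, 29, 15).
For a Dirichlet(a₁,…,a_K) with all aᵢ > 1, the mode has j-th component (aⱼ − 1)/(Σaᵢ − K).
Here Σaᵢ = 59 and K = 3, so p_2 = (29 − 1)/(59 − 3) = 28/56 ≈ 0.500.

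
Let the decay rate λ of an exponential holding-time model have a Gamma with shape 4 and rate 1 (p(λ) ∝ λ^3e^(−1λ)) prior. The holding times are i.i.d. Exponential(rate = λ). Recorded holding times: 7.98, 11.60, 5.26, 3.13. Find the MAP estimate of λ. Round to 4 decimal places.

The Exponential(rate=λ) likelihood is ∝ λ^n e^(−λΣtᵢ). Here n = 4 and Σtᵢ = 7.98 + 11.60 + 5.26 + 3.13 = 27.97.
Posterior ∝ λ^3e^(−1λ) · λ^4e^(−27.97λ) = λ^7e^(−28.97λ), i.e. Gamma(8, 28.97).
Mode = (a−1)/b = 7/28.97 ≈ 0.2416.

λ̂_MAP = 0.2416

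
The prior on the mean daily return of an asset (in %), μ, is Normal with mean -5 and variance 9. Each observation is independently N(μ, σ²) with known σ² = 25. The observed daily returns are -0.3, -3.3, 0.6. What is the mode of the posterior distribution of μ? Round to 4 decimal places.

n = 3; x̄ = ((-0.3) + (-3.3) + 0.6)/3 = -3/3 = -1.
For a Normal prior and Normal likelihood with known variance, the posterior is Normal; its mode equals its mean, the precision-weighted average.
Prior precision 1/σ₀² = 1/9; data precision n/σ² = 3/25 = 0.12.
μ̂ = ((1/9)·(-5) + 0.12·(-1)) / (1/9 + 0.12) = (-152/225)/(52/225) = -38/13 ≈ -2.9231.

μ̂_MAP = -2.9231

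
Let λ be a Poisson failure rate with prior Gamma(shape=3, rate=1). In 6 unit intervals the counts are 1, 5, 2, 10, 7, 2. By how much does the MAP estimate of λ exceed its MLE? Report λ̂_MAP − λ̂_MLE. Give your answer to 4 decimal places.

Σxᵢ = 27. Posterior is Gamma(30, 7); MAP = (30−1)/7 = 29/7 ≈ 4.14286.
MLE = x̄ = 27/6 ≈ 4.50000.
Difference = 29/7 − 27/6 = -5/14 ≈ -0.3571.

MAP − MLE = -0.3571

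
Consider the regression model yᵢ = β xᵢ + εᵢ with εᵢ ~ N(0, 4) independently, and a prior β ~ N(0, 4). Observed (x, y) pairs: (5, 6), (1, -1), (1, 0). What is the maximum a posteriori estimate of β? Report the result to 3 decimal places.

log p(β | y) = −Σ(yᵢ − βxᵢ)²/(2·4) − β²/(2·4) + const.
Setting the derivative to zero: Σxᵢ(yᵢ − βxᵢ)/4 − β/4 = 0, so β = Σxᵢyᵢ / (Σxᵢ² + σ²/τ²).
Σxᵢyᵢ = 5·6 + 1·(-1) + 1·0 = 29; Σxᵢ² = 27; σ²/τ² = 1.
β̂_MAP = 29 / (27 + 1) = 29/28 ≈ 1.036.

β̂_MAP = 1.036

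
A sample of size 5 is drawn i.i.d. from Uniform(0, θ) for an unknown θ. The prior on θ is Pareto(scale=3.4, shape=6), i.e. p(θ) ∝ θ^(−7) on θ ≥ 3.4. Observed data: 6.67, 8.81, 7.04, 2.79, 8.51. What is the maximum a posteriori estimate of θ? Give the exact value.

The Uniform(0, θ) likelihood is θ^(−n) for θ ≥ max(xᵢ), zero otherwise. Here max(xᵢ) = 8.81.
Posterior ∝ θ^(−7) · θ^(−5) = θ^(−12) on θ ≥ max(3.4, 8.81) = 8.81.
This density is strictly decreasing in θ, so the posterior mode lies at the lower boundary of the support.

θ̂_MAP = 8.81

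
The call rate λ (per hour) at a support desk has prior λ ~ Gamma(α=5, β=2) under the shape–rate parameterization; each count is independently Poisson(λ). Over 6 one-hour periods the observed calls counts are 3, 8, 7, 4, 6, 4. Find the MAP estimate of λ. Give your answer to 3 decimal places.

Σxᵢ = 3+8+7+4+6+4 = 32, with n = 6.
Posterior ∝ λ^4e^(−2λ) · λ^32e^(−6λ) = λ^36e^(−8λ), i.e. Gamma(shape=37, rate=8).
The mode of a Gamma(a, b) with a ≥ 1 (shape–rate) is (a−1)/b = 36/8 ≈ 4.500.

λ̂_MAP = 4.500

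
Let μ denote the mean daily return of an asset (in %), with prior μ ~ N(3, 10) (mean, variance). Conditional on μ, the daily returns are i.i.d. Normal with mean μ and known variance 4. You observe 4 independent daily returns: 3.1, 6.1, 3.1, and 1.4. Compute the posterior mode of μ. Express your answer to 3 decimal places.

n = 4; x̄ = (3.1 + 6.1 + 3.1 + 1.4)/4 = 13.7/4 = 3.425.
For a Normal prior and Normal likelihood with known variance, the posterior is Normal; its mode equals its mean, the precision-weighted average.
Prior precision 1/σ₀² = 1/10 = 0.1; data precision n/σ² = 4/4 = 1.
μ̂ = (0.1·3 + 1·3.425) / (0.1 + 1) = 3.725/1.1 = 149/44 ≈ 3.386.

μ̂_MAP = 3.386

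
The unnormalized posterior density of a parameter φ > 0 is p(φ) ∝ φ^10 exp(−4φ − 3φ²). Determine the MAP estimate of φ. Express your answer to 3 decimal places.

ℓ'(φ) = 10/φ − 4 − 6φ. Setting this to zero and multiplying by φ: 6φ² + 4φ − 10 = 0.
φ = (−4 + √(4² + 4·6·10)) / (2·6) = (−4 + √256) / 12 = (−4 + 16)/12 = 1.
ℓ''(φ) = −10/φ² − 6 < 0, confirming a maximum.

φ̂_MAP = 1.000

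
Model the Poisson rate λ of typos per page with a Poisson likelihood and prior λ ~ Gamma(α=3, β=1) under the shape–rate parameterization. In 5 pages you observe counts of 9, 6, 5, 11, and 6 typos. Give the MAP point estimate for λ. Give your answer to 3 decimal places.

λ̂_MAP = 6.500

Σxᵢ = 9+6+5+11+6 = 37, with n = 5.
Posterior ∝ λ^2e^(−1λ) · λ^37e^(−5λ) = λ^39e^(−6λ), i.e. Gamma(shape=40, rate=6).
The mode of a Gamma(a, b) with a ≥ 1 (shape–rate) is (a−1)/b = 39/6 ≈ 6.500.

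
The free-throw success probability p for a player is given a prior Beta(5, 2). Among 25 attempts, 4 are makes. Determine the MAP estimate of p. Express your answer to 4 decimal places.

p̂_MAP = 0.2667

Prior: Beta(5, 2).
Data: 4 successes in 25 trials. The binomial likelihood contributes p^4(1−p)^21, so the posterior is Beta(5+4, 2+21) = Beta(9, 23).
For Beta(a, b) with a, b > 1 the mode is (a−1)/(a+b−2) = 8/30 ≈ 0.2667.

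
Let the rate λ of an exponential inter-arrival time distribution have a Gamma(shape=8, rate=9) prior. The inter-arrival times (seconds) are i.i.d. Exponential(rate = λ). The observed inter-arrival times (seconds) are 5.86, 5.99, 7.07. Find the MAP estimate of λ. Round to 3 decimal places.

λ̂_MAP = 0.358

The Exponential(rate=λ) likelihood is ∝ λ^n e^(−λΣtᵢ). Here n = 3 and Σtᵢ = 5.86 + 5.99 + 7.07 = 18.92.
Posterior ∝ λ^7e^(−9λ) · λ^3e^(−18.92λ) = λ^10e^(−27.92λ), i.e. Gamma(11, 27.92).
Mode = (a−1)/b = 10/27.92 ≈ 0.358.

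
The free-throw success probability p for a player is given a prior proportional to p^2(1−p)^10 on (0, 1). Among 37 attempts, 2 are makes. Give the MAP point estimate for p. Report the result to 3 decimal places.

The prior density ∝ p^2(1−p)^10 is the kernel of Beta(3, 11).
Data: 2 successes in 37 trials. The binomial likelihood contributes p^2(1−p)^35, so the posterior is Beta(3+2, 11+35) = Beta(5, 46).
For Beta(a, b) with a, b > 1 the mode is (a−1)/(a+b−2) = 4/49 ≈ 0.082.

p̂_MAP = 0.082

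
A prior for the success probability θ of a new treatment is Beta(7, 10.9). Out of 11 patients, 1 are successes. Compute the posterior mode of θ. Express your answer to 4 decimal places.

θ̂_MAP = 0.2602

Prior: Beta(7, 10.9).
Data: 1 success in 11 trials. The binomial likelihood contributes θ(1−θ)^10, so the posterior is Beta(7+1, 10.9+10) = Beta(8, 20.9).
For Beta(a, b) with a, b > 1 the mode is (a−1)/(a+b−2) = 7/26.9 ≈ 0.2602.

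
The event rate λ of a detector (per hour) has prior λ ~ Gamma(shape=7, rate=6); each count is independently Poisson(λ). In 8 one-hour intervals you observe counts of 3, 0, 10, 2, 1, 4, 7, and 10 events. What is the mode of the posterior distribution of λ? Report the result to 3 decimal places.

Σxᵢ = 3+0+10+2+1+4+7+10 = 37, with n = 8.
Posterior ∝ λ^6e^(−6λ) · λ^37e^(−8λ) = λ^43e^(−14λ), i.e. Gamma(shape=44, rate=14).
The mode of a Gamma(a, b) with a ≥ 1 (shape–rate) is (a−1)/b = 43/14 ≈ 3.071.

λ̂_MAP = 3.071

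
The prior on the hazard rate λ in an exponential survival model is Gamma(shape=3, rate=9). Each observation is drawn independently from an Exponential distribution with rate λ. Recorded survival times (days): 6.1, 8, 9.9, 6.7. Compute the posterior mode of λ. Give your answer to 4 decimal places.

λ̂_MAP = 0.1511

The Exponential(rate=λ) likelihood is ∝ λ^n e^(−λΣtᵢ). Here n = 4 and Σtᵢ = 6.1 + 8 + 9.9 + 6.7 = 30.7.
Posterior ∝ λ^2e^(−9λ) · λ^4e^(−30.7λ) = λ^6e^(−39.7λ), i.e. Gamma(7, 39.7).
Mode = (a−1)/b = 6/39.7 ≈ 0.1511.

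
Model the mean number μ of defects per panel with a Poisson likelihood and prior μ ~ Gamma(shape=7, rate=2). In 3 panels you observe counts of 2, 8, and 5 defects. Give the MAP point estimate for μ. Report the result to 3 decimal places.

μ̂_MAP = 4.200

Σxᵢ = 2+8+5 = 15, with n = 3.
Posterior ∝ μ^6e^(−2μ) · μ^15e^(−3μ) = μ^21e^(−5μ), i.e. Gamma(shape=22, rate=5).
The mode of a Gamma(a, b) with a ≥ 1 (shape–rate) is (a−1)/b = 21/5 ≈ 4.200.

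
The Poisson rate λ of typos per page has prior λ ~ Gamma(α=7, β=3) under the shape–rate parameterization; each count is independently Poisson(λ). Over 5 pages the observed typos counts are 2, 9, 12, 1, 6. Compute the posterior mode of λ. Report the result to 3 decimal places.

λ̂_MAP = 4.500

Σxᵢ = 2+9+12+1+6 = 30, with n = 5.
Posterior ∝ λ^6e^(−3λ) · λ^30e^(−5λ) = λ^36e^(−8λ), i.e. Gamma(shape=37, rate=8).
The mode of a Gamma(a, b) with a ≥ 1 (shape–rate) is (a−1)/b = 36/8 ≈ 4.500.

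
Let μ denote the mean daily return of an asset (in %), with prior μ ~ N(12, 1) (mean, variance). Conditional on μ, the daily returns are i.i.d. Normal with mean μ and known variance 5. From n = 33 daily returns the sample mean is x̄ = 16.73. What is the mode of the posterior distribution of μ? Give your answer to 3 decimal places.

μ̂_MAP = 16.108

n = 33, x̄ = 16.73.
For a Normal prior and Normal likelihood with known variance, the posterior is Normal; its mode equals its mean, the precision-weighted average.
Prior precision 1/σ₀² = 1/1 = 1; data precision n/σ² = 33/5 = 6.6.
μ̂ = (1·12 + 6.6·16.73) / (1 + 6.6) = 122.418/7.6 = 61209/3800 ≈ 16.108.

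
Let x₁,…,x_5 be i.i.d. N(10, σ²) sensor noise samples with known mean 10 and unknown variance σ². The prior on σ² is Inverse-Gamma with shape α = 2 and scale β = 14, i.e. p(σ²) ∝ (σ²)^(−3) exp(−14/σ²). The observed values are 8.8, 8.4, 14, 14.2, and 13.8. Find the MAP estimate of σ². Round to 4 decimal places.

σ̂²_MAP = 7.2800

Sum of squared deviations about the known mean: SS = (8.8−10)² + (8.4−10)² + (14−10)² + (14.2−10)² + (13.8−10)² = 52.08.
The Normal likelihood contributes (σ²)^(−n/2) exp(−SS/(2σ²)), so the posterior is Inverse-Gamma(α + n/2, β + SS/2) = Inverse-Gamma(4.5, 40.04).
The mode of Inverse-Gamma(a, b) is b/(a+1) = 40.04/5.5 ≈ 7.2800.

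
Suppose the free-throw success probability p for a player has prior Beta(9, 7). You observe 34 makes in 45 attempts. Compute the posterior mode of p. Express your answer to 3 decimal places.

Prior: Beta(9, 7).
Data: 34 successes in 45 trials. The binomial likelihood contributes p^34(1−p)^11, so the posterior is Beta(9+34, 7+11) = Beta(43, 18).
For Beta(a, b) with a, b > 1 the mode is (a−1)/(a+b−2) = 42/59 ≈ 0.712.

p̂_MAP = 0.712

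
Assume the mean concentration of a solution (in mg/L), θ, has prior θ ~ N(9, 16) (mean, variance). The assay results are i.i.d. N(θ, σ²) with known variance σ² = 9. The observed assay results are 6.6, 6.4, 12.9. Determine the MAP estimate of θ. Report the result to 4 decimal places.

θ̂_MAP = 8.6912

n = 3; x̄ = (6.6 + 6.4 + 12.9)/3 = 25.9/3 = 259/30 ≈ 8.6333.
For a Normal prior and Normal likelihood with known variance, the posterior is Normal; its mode equals its mean, the precision-weighted average.
Prior precision 1/σ₀² = 1/16 = 0.0625; data precision n/σ² = 3/9 = 1/3.
θ̂ = (0.0625·9 + (1/3)·(259/30)) / (0.0625 + 1/3) = (2477/720)/(19/48) = 2477/285 ≈ 8.6912.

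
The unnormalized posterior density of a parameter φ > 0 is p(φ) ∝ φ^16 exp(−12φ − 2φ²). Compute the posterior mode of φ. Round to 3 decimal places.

φ̂_MAP = 1.000

ℓ'(φ) = 16/φ − 12 − 4φ. Setting this to zero and multiplying by φ: 4φ² + 12φ − 16 = 0.
φ = (−12 + √(12² + 4·4·16)) / (2·4) = (−12 + √400) / 8 = (−12 + 20)/8 = 1.
ℓ''(φ) = −16/φ² − 4 < 0, confirming a maximum.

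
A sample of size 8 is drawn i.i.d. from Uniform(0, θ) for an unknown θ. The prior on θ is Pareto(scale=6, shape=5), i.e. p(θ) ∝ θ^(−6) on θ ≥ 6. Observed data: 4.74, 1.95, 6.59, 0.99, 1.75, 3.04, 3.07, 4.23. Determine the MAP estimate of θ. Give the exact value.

θ̂_MAP = 6.59

The Uniform(0, θ) likelihood is θ^(−n) for θ ≥ max(xᵢ), zero otherwise. Here max(xᵢ) = 6.59.
Posterior ∝ θ^(−6) · θ^(−8) = θ^(−14) on θ ≥ max(6, 6.59) = 6.59.
This density is strictly decreasing in θ, so the posterior mode lies at the lower boundary of the support.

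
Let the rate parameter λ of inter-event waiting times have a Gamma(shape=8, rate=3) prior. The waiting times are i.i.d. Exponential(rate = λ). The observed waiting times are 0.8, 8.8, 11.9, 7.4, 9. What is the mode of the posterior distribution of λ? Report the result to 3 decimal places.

λ̂_MAP = 0.293

The Exponential(rate=λ) likelihood is ∝ λ^n e^(−λΣtᵢ). Here n = 5 and Σtᵢ = 0.8 + 8.8 + 11.9 + 7.4 + 9 = 37.9.
Posterior ∝ λ^7e^(−3λ) · λ^5e^(−37.9λ) = λ^12e^(−40.9λ), i.e. Gamma(13, 40.9).
Mode = (a−1)/b = 12/40.9 ≈ 0.293.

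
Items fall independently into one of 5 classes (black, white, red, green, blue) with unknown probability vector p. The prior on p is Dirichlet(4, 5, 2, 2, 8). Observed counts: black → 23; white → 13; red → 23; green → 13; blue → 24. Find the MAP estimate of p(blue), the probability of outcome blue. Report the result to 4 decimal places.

The posterior is Dirichlet(αᵢ + nᵢ) = Dirichlet(27, 18, 25, 15, 32).
For a Dirichlet(a₁,…,a_K) with all aᵢ > 1, the mode has j-th component (aⱼ − 1)/(Σaᵢ − K).
Here Σaᵢ = 117 and K = 5, so p(blue) = (32 − 1)/(117 − 5) = 31/112 ≈ 0.2768.

MAP estimate of p(blue) = 0.2768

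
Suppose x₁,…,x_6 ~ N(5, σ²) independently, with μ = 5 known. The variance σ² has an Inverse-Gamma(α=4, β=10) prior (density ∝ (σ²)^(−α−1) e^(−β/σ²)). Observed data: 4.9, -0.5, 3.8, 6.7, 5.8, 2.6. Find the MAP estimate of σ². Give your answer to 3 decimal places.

Sum of squared deviations about the known mean: SS = (4.9−5)² + (-0.5−5)² + (3.8−5)² + (6.7−5)² + (5.8−5)² + (2.6−5)² = 40.99.
The Normal likelihood contributes (σ²)^(−n/2) exp(−SS/(2σ²)), so the posterior is Inverse-Gamma(α + n/2, β + SS/2) = Inverse-Gamma(7, 30.495).
The mode of Inverse-Gamma(a, b) is b/(a+1) = 30.495/8 ≈ 3.812.

σ̂²_MAP = 3.812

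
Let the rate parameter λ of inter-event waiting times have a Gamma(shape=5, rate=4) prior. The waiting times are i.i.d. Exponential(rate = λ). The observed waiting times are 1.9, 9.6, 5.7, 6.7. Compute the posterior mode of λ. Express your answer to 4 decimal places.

λ̂_MAP = 0.2867

The Exponential(rate=λ) likelihood is ∝ λ^n e^(−λΣtᵢ). Here n = 4 and Σtᵢ = 1.9 + 9.6 + 5.7 + 6.7 = 23.9.
Posterior ∝ λ^4e^(−4λ) · λ^4e^(−23.9λ) = λ^8e^(−27.9λ), i.e. Gamma(9, 27.9).
Mode = (a−1)/b = 8/27.9 ≈ 0.2867.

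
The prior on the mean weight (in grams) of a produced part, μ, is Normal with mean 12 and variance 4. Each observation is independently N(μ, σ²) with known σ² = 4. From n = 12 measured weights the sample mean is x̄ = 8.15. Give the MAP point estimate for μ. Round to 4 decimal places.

n = 12, x̄ = 8.15.
For a Normal prior and Normal likelihood with known variance, the posterior is Normal; its mode equals its mean, the precision-weighted average.
Prior precision 1/σ₀² = 1/4 = 0.25; data precision n/σ² = 12/4 = 3.
μ̂ = (0.25·12 + 3·8.15) / (0.25 + 3) = 27.45/3.25 = 549/65 ≈ 8.4462.

μ̂_MAP = 8.4462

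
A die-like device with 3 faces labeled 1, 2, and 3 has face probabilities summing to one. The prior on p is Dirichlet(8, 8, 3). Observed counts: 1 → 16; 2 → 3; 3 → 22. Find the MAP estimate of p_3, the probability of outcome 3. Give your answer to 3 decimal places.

MAP estimate: 0.421

The posterior is Dirichlet(αᵢ + nᵢ) = Dirichlet(24, 11, 25).
For a Dirichlet(a₁,…,a_K) with all aᵢ > 1, the mode has j-th component (aⱼ − 1)/(Σaᵢ − K).
Here Σaᵢ = 60 and K = 3, so p_3 = (25 − 1)/(60 − 3) = 24/57 ≈ 0.421.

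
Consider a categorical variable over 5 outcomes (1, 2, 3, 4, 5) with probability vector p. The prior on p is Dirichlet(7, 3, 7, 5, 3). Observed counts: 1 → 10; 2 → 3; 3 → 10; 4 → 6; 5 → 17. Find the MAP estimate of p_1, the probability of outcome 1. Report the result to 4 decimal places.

The posterior is Dirichlet(αᵢ + nᵢ) = Dirichlet(17, 6, 17, 11, 20).
For a Dirichlet(a₁,…,a_K) with all aᵢ > 1, the mode has j-th component (aⱼ − 1)/(Σaᵢ − K).
Here Σaᵢ = 71 and K = 5, so p_1 = (17 − 1)/(71 − 5) = 16/66 ≈ 0.2424.

MAP estimate: 0.2424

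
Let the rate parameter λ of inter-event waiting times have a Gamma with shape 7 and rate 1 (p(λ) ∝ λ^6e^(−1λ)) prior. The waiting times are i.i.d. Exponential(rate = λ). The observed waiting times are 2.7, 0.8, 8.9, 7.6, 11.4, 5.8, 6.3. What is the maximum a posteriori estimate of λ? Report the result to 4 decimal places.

The Exponential(rate=λ) likelihood is ∝ λ^n e^(−λΣtᵢ). Here n = 7 and Σtᵢ = 2.7 + 0.8 + 8.9 + 7.6 + 11.4 + 5.8 + 6.3 = 43.5.
Posterior ∝ λ^6e^(−1λ) · λ^7e^(−43.5λ) = λ^13e^(−44.5λ), i.e. Gamma(14, 44.5).
Mode = (a−1)/b = 13/44.5 ≈ 0.2921.

λ̂_MAP = 0.2921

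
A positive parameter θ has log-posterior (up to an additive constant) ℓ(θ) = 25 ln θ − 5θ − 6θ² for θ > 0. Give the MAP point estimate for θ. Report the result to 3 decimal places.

θ̂_MAP = 1.250

ℓ'(θ) = 25/θ − 5 − 12θ. Setting this to zero and multiplying by θ: 12θ² + 5θ − 25 = 0.
θ = (−5 + √(5² + 4·12·25)) / (2·12) = (−5 + √1225) / 24 = (−5 + 35)/24 = 5/4.
ℓ''(θ) = −25/θ² − 12 < 0, confirming a maximum.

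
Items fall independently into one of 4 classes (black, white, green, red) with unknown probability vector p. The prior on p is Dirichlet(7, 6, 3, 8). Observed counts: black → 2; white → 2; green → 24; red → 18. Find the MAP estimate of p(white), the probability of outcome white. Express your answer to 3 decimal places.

The posterior is Dirichlet(αᵢ + nᵢ) = Dirichlet(9, 8, 27, 26).
For a Dirichlet(a₁,…,a_K) with all aᵢ > 1, the mode has j-th component (aⱼ − 1)/(Σaᵢ − K).
Here Σaᵢ = 70 and K = 4, so p(white) = (8 − 1)/(70 − 4) = 7/66 ≈ 0.106.

MAP estimate of p(white) = 0.106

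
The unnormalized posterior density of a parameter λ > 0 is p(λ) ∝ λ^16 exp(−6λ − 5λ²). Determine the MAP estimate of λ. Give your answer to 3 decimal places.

λ̂_MAP = 1.000

ℓ'(λ) = 16/λ − 6 − 10λ. Setting this to zero and multiplying by λ: 10λ² + 6λ − 16 = 0.
λ = (−6 + √(6² + 4·10·16)) / (2·10) = (−6 + √676) / 20 = (−6 + 26)/20 = 1.
ℓ''(λ) = −16/λ² − 10 < 0, confirming a maximum.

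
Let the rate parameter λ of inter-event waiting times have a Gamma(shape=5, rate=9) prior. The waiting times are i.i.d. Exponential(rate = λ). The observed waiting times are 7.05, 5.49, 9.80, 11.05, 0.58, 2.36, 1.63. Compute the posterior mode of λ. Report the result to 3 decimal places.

λ̂_MAP = 0.234

The Exponential(rate=λ) likelihood is ∝ λ^n e^(−λΣtᵢ). Here n = 7 and Σtᵢ = 7.05 + 5.49 + 9.80 + 11.05 + 0.58 + 2.36 + 1.63 = 37.96.
Posterior ∝ λ^4e^(−9λ) · λ^7e^(−37.96λ) = λ^11e^(−46.96λ), i.e. Gamma(12, 46.96).
Mode = (a−1)/b = 11/46.96 ≈ 0.234.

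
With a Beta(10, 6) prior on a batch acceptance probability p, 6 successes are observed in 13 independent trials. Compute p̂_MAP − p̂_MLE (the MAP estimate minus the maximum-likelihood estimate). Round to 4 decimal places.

MAP − MLE = 0.0940

Posterior is Beta(16, 13); MAP = (16−1)/(29−2) = 15/27 ≈ 0.55556.
MLE ignores the prior: p̂_MLE = k/n = 6/13 ≈ 0.46154.
Difference = 15/27 − 6/13 = 11/117 ≈ 0.0940.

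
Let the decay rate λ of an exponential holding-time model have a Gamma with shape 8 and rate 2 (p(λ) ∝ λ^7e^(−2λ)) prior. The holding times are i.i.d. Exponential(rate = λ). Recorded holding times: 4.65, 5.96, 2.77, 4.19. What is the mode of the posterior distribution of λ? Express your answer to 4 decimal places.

λ̂_MAP = 0.5621

The Exponential(rate=λ) likelihood is ∝ λ^n e^(−λΣtᵢ). Here n = 4 and Σtᵢ = 4.65 + 5.96 + 2.77 + 4.19 = 17.57.
Posterior ∝ λ^7e^(−2λ) · λ^4e^(−17.57λ) = λ^11e^(−19.57λ), i.e. Gamma(12, 19.57).
Mode = (a−1)/b = 11/19.57 ≈ 0.5621.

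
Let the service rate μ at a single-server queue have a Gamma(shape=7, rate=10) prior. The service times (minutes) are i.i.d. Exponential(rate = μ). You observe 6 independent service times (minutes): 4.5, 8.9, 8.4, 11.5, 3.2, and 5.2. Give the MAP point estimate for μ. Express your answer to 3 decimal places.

μ̂_MAP = 0.232

The Exponential(rate=μ) likelihood is ∝ μ^n e^(−μΣtᵢ). Here n = 6 and Σtᵢ = 4.5 + 8.9 + 8.4 + 11.5 + 3.2 + 5.2 = 41.7.
Posterior ∝ μ^6e^(−10μ) · μ^6e^(−41.7μ) = μ^12e^(−51.7μ), i.e. Gamma(13, 51.7).
Mode = (a−1)/b = 12/51.7 ≈ 0.232.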